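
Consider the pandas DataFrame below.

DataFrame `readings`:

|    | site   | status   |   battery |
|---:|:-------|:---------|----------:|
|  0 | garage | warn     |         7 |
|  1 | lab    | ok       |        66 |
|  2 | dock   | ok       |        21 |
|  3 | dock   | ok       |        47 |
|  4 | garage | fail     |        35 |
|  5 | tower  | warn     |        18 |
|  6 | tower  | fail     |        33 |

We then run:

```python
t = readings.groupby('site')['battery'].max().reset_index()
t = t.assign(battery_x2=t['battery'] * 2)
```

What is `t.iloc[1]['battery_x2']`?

70

group by site, max of battery:
site
dock      47
garage    35
lab       66
tower     33
Name: battery, dtype: int64
reset_index():
     site  battery
0    dock       47
1  garage       35
2     lab       66
3   tower       33
add column battery_x2 = t['battery'] * 2:
     site  battery  battery_x2
0    dock       47          94
1  garage       35          70
2     lab       66         132
3   tower       33          66
Finally, value at position 1, column 'battery_x2' = 70.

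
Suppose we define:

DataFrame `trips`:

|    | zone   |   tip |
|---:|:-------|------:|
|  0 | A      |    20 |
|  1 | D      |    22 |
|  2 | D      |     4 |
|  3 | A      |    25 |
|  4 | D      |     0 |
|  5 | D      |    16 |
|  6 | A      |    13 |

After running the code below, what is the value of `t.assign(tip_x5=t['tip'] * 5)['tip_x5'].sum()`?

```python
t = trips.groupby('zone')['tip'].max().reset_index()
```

group by zone, max of tip:
zone
A    25
D    22
Name: tip, dtype: int64
reset_index():
  zone  tip
0    A   25
1    D   22
add column tip_x5 = t['tip'] * 5:
  zone  tip  tip_x5
0    A   25     125
1    D   22     110
Finally, sum of column 'tip_x5' = 235.

235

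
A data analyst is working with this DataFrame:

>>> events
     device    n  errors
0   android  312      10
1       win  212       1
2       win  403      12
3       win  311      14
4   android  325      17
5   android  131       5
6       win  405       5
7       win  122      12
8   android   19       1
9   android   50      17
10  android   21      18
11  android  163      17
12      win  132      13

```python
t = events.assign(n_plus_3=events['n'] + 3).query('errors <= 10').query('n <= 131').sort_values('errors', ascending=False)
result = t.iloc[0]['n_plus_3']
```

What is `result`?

134

add column n_plus_3 = events['n'] + 3:
     device    n  errors  n_plus_3
0   android  312      10       315
1       win  212       1       215
2       win  403      12       406
3       win  311      14       314
4   android  325      17       328
5   android  131       5       134
6       win  405       5       408
7       win  122      12       125
8   android   19       1        22
9   android   50      17        53
10  android   21      18        24
11  android  163      17       166
12      win  132      13       135
filter rows where errors <= 10:
    device    n  errors  n_plus_3
0  android  312      10       315
1      win  212       1       215
5  android  131       5       134
6      win  405       5       408
8  android   19       1        22
filter rows where n <= 131:
    device    n  errors  n_plus_3
5  android  131       5       134
8  android   19       1        22
sort by errors descending:
    device    n  errors  n_plus_3
5  android  131       5       134
8  android   19       1        22
Then the value at position 0, column 'n_plus_3': 134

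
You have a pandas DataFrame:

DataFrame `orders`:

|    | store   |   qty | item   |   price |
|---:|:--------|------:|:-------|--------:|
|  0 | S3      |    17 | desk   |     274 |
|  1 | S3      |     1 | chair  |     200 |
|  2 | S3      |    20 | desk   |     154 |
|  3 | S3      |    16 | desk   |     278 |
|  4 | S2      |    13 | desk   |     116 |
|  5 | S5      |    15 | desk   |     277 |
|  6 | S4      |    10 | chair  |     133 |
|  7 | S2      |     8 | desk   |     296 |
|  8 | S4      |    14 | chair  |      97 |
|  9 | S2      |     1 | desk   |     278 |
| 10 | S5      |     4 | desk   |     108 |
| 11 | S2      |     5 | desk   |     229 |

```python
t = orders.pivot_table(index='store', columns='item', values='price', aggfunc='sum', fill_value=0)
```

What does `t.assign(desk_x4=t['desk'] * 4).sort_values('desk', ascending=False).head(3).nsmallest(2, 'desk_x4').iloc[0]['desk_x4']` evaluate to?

1540

pivot: rows=store, cols=item, sum(price):
item   chair  desk
store             
S2         0   919
S3       200   706
S4       230     0
S5         0   385
add column desk_x4 = t['desk'] * 4:
item   chair  desk  desk_x4
store                      
S2         0   919     3676
S3       200   706     2824
S4       230     0        0
S5         0   385     1540
sort by desk descending:
item   chair  desk  desk_x4
store                      
S2         0   919     3676
S3       200   706     2824
S5         0   385     1540
S4       230     0        0
take first 3 rows:
item   chair  desk  desk_x4
store                      
S2         0   919     3676
S3       200   706     2824
S5         0   385     1540
take 2 rows with smallest desk_x4:
item   chair  desk  desk_x4
store                      
S5         0   385     1540
S3       200   706     2824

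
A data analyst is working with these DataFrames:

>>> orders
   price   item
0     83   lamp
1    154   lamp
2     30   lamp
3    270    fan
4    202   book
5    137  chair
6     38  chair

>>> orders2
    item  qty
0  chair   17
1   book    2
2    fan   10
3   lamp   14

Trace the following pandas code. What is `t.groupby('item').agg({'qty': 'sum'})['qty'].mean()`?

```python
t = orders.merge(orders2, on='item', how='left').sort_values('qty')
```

merge on 'item' (how='left') → 7 rows:
   price   item  qty
0     83   lamp   14
1    154   lamp   14
2     30   lamp   14
3    270    fan   10
4    202   book    2
5    137  chair   17
6     38  chair   17
sort by qty:
   price   item  qty
4    202   book    2
3    270    fan   10
0     83   lamp   14
1    154   lamp   14
2     30   lamp   14
5    137  chair   17
6     38  chair   17
group by item, sum of qty:
       qty
item      
book     2
chair   34
fan     10
lamp    42
mean of column 'qty' → 22.0

22.0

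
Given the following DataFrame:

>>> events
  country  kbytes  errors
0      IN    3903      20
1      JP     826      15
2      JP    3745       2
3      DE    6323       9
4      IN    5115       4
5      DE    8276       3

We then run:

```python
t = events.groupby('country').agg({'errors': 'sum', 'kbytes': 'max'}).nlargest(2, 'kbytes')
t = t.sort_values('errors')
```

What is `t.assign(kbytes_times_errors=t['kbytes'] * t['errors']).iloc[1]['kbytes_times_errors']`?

122760

group by country: sum(errors), max(kbytes):
         errors  kbytes
country                
DE           12    8276
IN           24    5115
JP           17    3745
take 2 rows with largest kbytes:
         errors  kbytes
country                
DE           12    8276
IN           24    5115
sort by errors:
         errors  kbytes
country                
DE           12    8276
IN           24    5115
add column kbytes_times_errors = t['kbytes'] * t['errors']:
         errors  kbytes  kbytes_times_errors
country                                     
DE           12    8276                99312
IN           24    5115               122760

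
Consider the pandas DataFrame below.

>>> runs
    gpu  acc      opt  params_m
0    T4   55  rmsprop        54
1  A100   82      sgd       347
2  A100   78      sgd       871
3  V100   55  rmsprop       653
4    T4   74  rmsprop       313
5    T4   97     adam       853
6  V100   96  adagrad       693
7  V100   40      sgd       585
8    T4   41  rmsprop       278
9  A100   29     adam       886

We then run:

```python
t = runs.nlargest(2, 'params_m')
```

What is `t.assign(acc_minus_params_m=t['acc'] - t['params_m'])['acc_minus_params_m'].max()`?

-793

take 2 rows with largest params_m:
    gpu  acc   opt  params_m
9  A100   29  adam       886
2  A100   78   sgd       871
add column acc_minus_params_m = t['acc'] - t['params_m']:
    gpu  acc   opt  params_m  acc_minus_params_m
9  A100   29  adam       886                -857
2  A100   78   sgd       871                -793
Hence -793.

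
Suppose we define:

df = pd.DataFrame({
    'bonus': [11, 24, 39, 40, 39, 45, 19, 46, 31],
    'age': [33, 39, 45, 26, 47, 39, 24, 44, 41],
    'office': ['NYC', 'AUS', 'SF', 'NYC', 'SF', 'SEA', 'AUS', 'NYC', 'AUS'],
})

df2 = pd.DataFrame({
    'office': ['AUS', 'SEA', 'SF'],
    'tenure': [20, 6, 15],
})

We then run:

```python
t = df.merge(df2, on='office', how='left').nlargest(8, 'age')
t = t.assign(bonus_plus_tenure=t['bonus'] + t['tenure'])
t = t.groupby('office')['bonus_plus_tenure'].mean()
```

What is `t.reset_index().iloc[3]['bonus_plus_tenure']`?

54.0

merge on 'office' (how='left') → 9 rows:
   bonus  age office  tenure
0     11   33    NYC     NaN
1     24   39    AUS    20.0
2     39   45     SF    15.0
3     40   26    NYC     NaN
4     39   47     SF    15.0
5     45   39    SEA     6.0
6     19   24    AUS    20.0
7     46   44    NYC     NaN
8     31   41    AUS    20.0
take 8 rows with largest age:
   bonus  age office  tenure
4     39   47     SF    15.0
2     39   45     SF    15.0
7     46   44    NYC     NaN
8     31   41    AUS    20.0
1     24   39    AUS    20.0
5     45   39    SEA     6.0
0     11   33    NYC     NaN
3     40   26    NYC     NaN
add column bonus_plus_tenure = t['bonus'] + t['tenure']:
   bonus  age office  tenure  bonus_plus_tenure
4     39   47     SF    15.0               54.0
2     39   45     SF    15.0               54.0
7     46   44    NYC     NaN                NaN
8     31   41    AUS    20.0               51.0
1     24   39    AUS    20.0               44.0
5     45   39    SEA     6.0               51.0
0     11   33    NYC     NaN                NaN
3     40   26    NYC     NaN                NaN
group by office, mean of bonus_plus_tenure:
office
AUS    47.5
NYC     NaN
SEA    51.0
SF     54.0
Name: bonus_plus_tenure, dtype: float64
reset_index():
  office  bonus_plus_tenure
0    AUS               47.5
1    NYC                NaN
2    SEA               51.0
3     SF               54.0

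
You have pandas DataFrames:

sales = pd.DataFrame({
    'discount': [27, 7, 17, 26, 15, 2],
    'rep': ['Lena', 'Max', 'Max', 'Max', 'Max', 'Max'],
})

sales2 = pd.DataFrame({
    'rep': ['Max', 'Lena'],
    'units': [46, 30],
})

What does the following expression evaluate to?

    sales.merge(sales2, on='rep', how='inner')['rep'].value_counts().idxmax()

Max

merge on 'rep' (how='inner') → 6 rows:
   discount   rep  units
0        27  Lena     30
1         7   Max     46
2        17   Max     46
3        26   Max     46
4        15   Max     46
5         2   Max     46
value_counts of rep:
rep
Max     5
Lena    1
Name: count, dtype: int64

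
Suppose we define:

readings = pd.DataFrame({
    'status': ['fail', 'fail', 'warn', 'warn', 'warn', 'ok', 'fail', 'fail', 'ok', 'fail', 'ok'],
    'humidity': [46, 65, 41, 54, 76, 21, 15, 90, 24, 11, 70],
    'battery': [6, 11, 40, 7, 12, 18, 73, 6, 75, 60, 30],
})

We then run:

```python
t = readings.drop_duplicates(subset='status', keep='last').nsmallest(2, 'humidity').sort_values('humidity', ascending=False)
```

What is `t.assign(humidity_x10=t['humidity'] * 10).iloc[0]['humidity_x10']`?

700

drop duplicate status (keep=last):
   status  humidity  battery
4    warn        76       12
9    fail        11       60
10     ok        70       30
take 2 rows with smallest humidity:
   status  humidity  battery
9    fail        11       60
10     ok        70       30
sort by humidity descending:
   status  humidity  battery
10     ok        70       30
9    fail        11       60
add column humidity_x10 = t['humidity'] * 10:
   status  humidity  battery  humidity_x10
10     ok        70       30           700
9    fail        11       60           110
So iloc[0]['humidity_x10'] = 700.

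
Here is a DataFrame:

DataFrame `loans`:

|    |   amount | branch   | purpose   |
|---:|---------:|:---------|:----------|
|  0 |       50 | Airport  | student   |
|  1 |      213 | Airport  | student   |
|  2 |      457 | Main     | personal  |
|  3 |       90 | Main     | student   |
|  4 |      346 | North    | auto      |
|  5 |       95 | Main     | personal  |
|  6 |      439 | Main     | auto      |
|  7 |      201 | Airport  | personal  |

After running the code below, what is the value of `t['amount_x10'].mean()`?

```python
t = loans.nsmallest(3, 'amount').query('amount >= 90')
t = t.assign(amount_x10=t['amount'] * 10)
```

take 3 rows with smallest amount:
   amount   branch   purpose
0      50  Airport   student
3      90     Main   student
5      95     Main  personal
filter rows where amount >= 90:
   amount branch   purpose
3      90   Main   student
5      95   Main  personal
add column amount_x10 = t['amount'] * 10:
   amount branch   purpose  amount_x10
3      90   Main   student         900
5      95   Main  personal         950

925.0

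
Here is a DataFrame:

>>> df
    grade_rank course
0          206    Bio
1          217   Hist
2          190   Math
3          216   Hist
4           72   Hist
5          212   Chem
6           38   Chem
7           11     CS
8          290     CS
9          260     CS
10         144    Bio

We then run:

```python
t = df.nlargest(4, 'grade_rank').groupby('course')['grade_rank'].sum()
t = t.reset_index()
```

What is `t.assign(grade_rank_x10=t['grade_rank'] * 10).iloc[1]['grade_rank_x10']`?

4330

take 4 rows with largest grade_rank:
   grade_rank course
8         290     CS
9         260     CS
1         217   Hist
3         216   Hist
group by course, sum of grade_rank:
course
CS      550
Hist    433
Name: grade_rank, dtype: int64
reset_index():
  course  grade_rank
0     CS         550
1   Hist         433
add column grade_rank_x10 = t['grade_rank'] * 10:
  course  grade_rank  grade_rank_x10
0     CS         550            5500
1   Hist         433            4330
The value at position 1, column 'grade_rank_x10' is 4330.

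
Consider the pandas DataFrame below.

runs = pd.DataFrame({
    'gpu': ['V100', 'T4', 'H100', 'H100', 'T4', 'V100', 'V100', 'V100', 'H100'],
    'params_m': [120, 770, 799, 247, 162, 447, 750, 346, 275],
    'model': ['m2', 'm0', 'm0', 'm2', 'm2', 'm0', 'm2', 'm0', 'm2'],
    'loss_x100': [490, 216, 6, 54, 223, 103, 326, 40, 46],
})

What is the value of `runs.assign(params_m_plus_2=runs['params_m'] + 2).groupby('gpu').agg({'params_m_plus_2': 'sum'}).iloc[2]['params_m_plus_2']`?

1671

add column params_m_plus_2 = runs['params_m'] + 2:
    gpu  params_m model  loss_x100  params_m_plus_2
0  V100       120    m2        490              122
1    T4       770    m0        216              772
2  H100       799    m0          6              801
3  H100       247    m2         54              249
4    T4       162    m2        223              164
5  V100       447    m0        103              449
6  V100       750    m2        326              752
7  V100       346    m0         40              348
8  H100       275    m2         46              277
group by gpu, sum of params_m_plus_2:
      params_m_plus_2
gpu                  
H100             1327
T4                936
V100             1671
Finally, value at position 2, column 'params_m_plus_2' = 1671.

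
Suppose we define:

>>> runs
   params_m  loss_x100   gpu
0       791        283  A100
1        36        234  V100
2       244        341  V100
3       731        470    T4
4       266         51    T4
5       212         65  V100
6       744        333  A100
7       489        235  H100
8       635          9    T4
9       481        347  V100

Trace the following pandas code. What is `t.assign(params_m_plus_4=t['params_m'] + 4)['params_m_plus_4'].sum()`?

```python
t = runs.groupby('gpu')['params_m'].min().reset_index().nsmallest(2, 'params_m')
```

group by gpu, min of params_m:
gpu
A100    744
H100    489
T4      266
V100     36
Name: params_m, dtype: int64
reset_index():
    gpu  params_m
0  A100       744
1  H100       489
2    T4       266
3  V100        36
take 2 rows with smallest params_m:
    gpu  params_m
3  V100        36
2    T4       266
add column params_m_plus_4 = t['params_m'] + 4:
    gpu  params_m  params_m_plus_4
3  V100        36               40
2    T4       266              270
Hence 310.

310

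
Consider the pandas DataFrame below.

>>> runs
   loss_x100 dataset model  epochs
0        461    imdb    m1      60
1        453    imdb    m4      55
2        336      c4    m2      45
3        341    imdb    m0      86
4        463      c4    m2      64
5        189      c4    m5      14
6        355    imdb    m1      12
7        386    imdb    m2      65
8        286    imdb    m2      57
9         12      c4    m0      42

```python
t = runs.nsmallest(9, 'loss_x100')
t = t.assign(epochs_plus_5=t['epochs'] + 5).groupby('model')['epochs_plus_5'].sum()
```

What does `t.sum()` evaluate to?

481

take 9 rows with smallest loss_x100:
   loss_x100 dataset model  epochs
9         12      c4    m0      42
5        189      c4    m5      14
8        286    imdb    m2      57
2        336      c4    m2      45
3        341    imdb    m0      86
6        355    imdb    m1      12
7        386    imdb    m2      65
1        453    imdb    m4      55
0        461    imdb    m1      60
add column epochs_plus_5 = t['epochs'] + 5:
   loss_x100 dataset model  epochs  epochs_plus_5
9         12      c4    m0      42             47
5        189      c4    m5      14             19
8        286    imdb    m2      57             62
2        336      c4    m2      45             50
3        341    imdb    m0      86             91
6        355    imdb    m1      12             17
7        386    imdb    m2      65             70
1        453    imdb    m4      55             60
0        461    imdb    m1      60             65
group by model, sum of epochs_plus_5:
model
m0    138
m1     82
m2    182
m4     60
m5     19
Name: epochs_plus_5, dtype: int64
Finally, sum of the resulting series = 481.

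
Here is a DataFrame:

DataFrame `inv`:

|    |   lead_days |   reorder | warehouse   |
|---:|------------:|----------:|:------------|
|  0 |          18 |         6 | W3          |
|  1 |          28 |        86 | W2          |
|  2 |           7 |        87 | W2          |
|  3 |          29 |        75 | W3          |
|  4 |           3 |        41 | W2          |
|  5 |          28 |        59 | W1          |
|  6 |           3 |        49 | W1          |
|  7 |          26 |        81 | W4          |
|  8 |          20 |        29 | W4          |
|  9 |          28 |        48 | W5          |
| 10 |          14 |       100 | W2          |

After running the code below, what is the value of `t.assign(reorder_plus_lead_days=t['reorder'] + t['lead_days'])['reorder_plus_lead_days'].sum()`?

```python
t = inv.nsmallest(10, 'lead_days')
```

take 10 rows with smallest lead_days:
    lead_days  reorder warehouse
4           3       41        W2
6           3       49        W1
2           7       87        W2
10         14      100        W2
0          18        6        W3
8          20       29        W4
7          26       81        W4
1          28       86        W2
5          28       59        W1
9          28       48        W5
add column reorder_plus_lead_days = t['reorder'] + t['lead_days']:
    lead_days  reorder warehouse  reorder_plus_lead_days
4           3       41        W2                      44
6           3       49        W1                      52
2           7       87        W2                      94
10         14      100        W2                     114
0          18        6        W3                      24
8          20       29        W4                      49
7          26       81        W4                     107
1          28       86        W2                     114
5          28       59        W1                      87
9          28       48        W5                      76

761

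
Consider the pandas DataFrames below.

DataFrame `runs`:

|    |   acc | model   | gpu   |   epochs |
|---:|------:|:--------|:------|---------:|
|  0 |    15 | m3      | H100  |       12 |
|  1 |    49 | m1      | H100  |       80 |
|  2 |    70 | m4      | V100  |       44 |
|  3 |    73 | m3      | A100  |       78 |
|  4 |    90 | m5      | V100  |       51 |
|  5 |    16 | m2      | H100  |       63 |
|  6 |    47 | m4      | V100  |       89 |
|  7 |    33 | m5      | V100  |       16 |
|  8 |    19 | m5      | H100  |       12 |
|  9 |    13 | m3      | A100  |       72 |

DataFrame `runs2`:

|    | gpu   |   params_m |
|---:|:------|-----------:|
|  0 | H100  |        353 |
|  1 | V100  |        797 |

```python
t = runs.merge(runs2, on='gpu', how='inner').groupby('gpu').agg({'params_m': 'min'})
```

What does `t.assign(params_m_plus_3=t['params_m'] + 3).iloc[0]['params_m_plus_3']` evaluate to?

merge on 'gpu' (how='inner') → 8 rows:
   acc model   gpu  epochs  params_m
0   15    m3  H100      12       353
1   49    m1  H100      80       353
2   70    m4  V100      44       797
3   90    m5  V100      51       797
4   16    m2  H100      63       353
5   47    m4  V100      89       797
6   33    m5  V100      16       797
7   19    m5  H100      12       353
group by gpu, min of params_m:
      params_m
gpu           
H100       353
V100       797
add column params_m_plus_3 = t['params_m'] + 3:
      params_m  params_m_plus_3
gpu                            
H100       353              356
V100       797              800
Finally, value at position 0, column 'params_m_plus_3' = 356.

356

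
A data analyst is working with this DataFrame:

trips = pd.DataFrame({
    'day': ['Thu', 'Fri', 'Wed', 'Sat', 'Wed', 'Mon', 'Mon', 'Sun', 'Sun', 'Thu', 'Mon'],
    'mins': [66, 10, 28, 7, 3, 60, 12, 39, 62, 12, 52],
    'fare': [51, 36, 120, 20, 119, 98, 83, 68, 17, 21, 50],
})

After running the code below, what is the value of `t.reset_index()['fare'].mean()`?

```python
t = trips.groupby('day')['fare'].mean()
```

55.1666666667

group by day, mean of fare:
day
Fri     36.0
Mon     77.0
Sat     20.0
Sun     42.5
Thu     36.0
Wed    119.5
Name: fare, dtype: float64
reset_index():
   day   fare
0  Fri   36.0
1  Mon   77.0
2  Sat   20.0
3  Sun   42.5
4  Thu   36.0
5  Wed  119.5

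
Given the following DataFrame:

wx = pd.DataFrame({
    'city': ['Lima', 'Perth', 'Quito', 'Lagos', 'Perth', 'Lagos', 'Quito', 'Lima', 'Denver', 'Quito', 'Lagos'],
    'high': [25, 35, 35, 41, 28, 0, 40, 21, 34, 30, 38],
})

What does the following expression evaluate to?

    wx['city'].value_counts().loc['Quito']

3

value_counts of city:
city
Quito     3
Lagos     3
Lima      2
Perth     2
Denver    1
Name: count, dtype: int64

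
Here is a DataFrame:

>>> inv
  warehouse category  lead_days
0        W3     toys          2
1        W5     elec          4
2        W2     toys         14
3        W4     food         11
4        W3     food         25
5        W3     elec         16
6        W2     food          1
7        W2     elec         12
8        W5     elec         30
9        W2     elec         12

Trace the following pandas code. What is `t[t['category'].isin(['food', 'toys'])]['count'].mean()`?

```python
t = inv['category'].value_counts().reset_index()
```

value_counts of category:
category
elec    5
food    3
toys    2
Name: count, dtype: int64
reset_index():
  category  count
0     elec      5
1     food      3
2     toys      2
filter rows where category in ['food', 'toys']:
  category  count
1     food      3
2     toys      2

2.5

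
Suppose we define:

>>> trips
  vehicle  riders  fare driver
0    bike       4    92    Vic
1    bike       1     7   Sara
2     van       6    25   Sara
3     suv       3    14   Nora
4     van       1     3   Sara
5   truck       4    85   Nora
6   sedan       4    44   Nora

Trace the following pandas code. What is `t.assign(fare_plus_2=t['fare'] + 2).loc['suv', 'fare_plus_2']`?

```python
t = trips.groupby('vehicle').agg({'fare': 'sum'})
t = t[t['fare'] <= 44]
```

group by vehicle, sum of fare:
         fare
vehicle      
bike       99
sedan      44
suv        14
truck      85
van        28
filter rows where fare <= 44:
         fare
vehicle      
sedan      44
suv        14
van        28
add column fare_plus_2 = t['fare'] + 2:
         fare  fare_plus_2
vehicle                   
sedan      44           46
suv        14           16
van        28           30
So loc['suv', 'fare_plus_2'] = 16.

16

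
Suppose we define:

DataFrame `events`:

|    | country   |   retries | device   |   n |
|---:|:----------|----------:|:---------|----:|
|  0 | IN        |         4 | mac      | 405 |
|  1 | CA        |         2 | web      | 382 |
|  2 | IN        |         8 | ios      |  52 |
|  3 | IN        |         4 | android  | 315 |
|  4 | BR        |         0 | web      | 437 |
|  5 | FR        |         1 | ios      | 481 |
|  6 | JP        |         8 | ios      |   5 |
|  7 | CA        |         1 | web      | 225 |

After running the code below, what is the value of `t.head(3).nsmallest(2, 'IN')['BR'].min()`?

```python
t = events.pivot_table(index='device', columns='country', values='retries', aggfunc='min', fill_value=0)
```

pivot: rows=device, cols=country, min(retries):
country  BR  CA  FR  IN  JP
device                     
android   0   0   0   4   0
ios       0   0   1   8   8
mac       0   0   0   4   0
web       0   1   0   0   0
take first 3 rows:
country  BR  CA  FR  IN  JP
device                     
android   0   0   0   4   0
ios       0   0   1   8   8
mac       0   0   0   4   0
take 2 rows with smallest IN:
country  BR  CA  FR  IN  JP
device                     
android   0   0   0   4   0
mac       0   0   0   4   0

0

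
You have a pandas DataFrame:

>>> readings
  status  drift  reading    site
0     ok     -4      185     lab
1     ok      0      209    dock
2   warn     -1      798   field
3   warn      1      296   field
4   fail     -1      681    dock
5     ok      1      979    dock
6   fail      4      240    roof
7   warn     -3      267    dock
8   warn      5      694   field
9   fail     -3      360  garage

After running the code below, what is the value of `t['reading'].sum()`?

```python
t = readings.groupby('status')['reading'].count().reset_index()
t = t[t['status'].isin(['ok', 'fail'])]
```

group by status, count of reading:
status
fail    3
ok      3
warn    4
Name: reading, dtype: int64
reset_index():
  status  reading
0   fail        3
1     ok        3
2   warn        4
filter rows where status in ['ok', 'fail']:
  status  reading
0   fail        3
1     ok        3

6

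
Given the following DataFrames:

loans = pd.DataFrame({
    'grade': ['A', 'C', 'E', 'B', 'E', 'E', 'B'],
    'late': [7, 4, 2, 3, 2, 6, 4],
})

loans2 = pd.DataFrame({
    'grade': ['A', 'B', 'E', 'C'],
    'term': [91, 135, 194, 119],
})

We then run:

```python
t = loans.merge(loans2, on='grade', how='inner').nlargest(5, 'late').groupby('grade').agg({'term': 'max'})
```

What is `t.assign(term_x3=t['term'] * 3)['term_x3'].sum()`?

merge on 'grade' (how='inner') → 7 rows:
  grade  late  term
0     A     7    91
1     C     4   119
2     E     2   194
3     B     3   135
4     E     2   194
5     E     6   194
6     B     4   135
take 5 rows with largest late:
  grade  late  term
0     A     7    91
5     E     6   194
1     C     4   119
6     B     4   135
3     B     3   135
group by grade, max of term:
       term
grade      
A        91
B       135
C       119
E       194
add column term_x3 = t['term'] * 3:
       term  term_x3
grade               
A        91      273
B       135      405
C       119      357
E       194      582
The sum of column 'term_x3' is 1617.

1617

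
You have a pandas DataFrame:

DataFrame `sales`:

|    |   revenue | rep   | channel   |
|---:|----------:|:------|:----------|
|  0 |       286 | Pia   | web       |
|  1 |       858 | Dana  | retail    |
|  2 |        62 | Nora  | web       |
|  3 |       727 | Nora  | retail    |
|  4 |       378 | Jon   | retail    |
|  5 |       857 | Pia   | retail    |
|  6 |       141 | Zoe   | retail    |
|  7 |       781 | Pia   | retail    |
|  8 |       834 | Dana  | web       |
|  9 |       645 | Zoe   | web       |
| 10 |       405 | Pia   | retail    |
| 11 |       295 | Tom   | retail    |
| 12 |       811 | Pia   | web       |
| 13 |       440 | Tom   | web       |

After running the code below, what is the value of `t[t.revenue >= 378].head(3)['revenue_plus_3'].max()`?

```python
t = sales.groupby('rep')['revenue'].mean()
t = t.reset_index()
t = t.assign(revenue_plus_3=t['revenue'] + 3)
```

group by rep, mean of revenue:
rep
Dana    846.0
Jon     378.0
Nora    394.5
Pia     628.0
Tom     367.5
Zoe     393.0
Name: revenue, dtype: float64
reset_index():
    rep  revenue
0  Dana    846.0
1   Jon    378.0
2  Nora    394.5
3   Pia    628.0
4   Tom    367.5
5   Zoe    393.0
add column revenue_plus_3 = t['revenue'] + 3:
    rep  revenue  revenue_plus_3
0  Dana    846.0           849.0
1   Jon    378.0           381.0
2  Nora    394.5           397.5
3   Pia    628.0           631.0
4   Tom    367.5           370.5
5   Zoe    393.0           396.0
filter rows where revenue >= 378:
    rep  revenue  revenue_plus_3
0  Dana    846.0           849.0
1   Jon    378.0           381.0
2  Nora    394.5           397.5
3   Pia    628.0           631.0
5   Zoe    393.0           396.0
take first 3 rows:
    rep  revenue  revenue_plus_3
0  Dana    846.0           849.0
1   Jon    378.0           381.0
2  Nora    394.5           397.5

849.0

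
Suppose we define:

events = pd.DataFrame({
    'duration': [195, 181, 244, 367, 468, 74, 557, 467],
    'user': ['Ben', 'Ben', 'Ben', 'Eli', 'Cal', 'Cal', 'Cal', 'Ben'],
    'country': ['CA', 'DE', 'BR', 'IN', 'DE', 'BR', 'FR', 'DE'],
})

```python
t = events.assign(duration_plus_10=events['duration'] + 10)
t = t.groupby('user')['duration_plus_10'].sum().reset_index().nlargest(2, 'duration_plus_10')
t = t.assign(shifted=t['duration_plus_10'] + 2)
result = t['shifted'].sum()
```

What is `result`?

add column duration_plus_10 = events['duration'] + 10:
   duration user country  duration_plus_10
0       195  Ben      CA               205
1       181  Ben      DE               191
2       244  Ben      BR               254
3       367  Eli      IN               377
4       468  Cal      DE               478
5        74  Cal      BR                84
6       557  Cal      FR               567
7       467  Ben      DE               477
group by user, sum of duration_plus_10:
user
Ben    1127
Cal    1129
Eli     377
Name: duration_plus_10, dtype: int64
reset_index():
  user  duration_plus_10
0  Ben              1127
1  Cal              1129
2  Eli               377
take 2 rows with largest duration_plus_10:
  user  duration_plus_10
1  Cal              1129
0  Ben              1127
add column shifted = t['duration_plus_10'] + 2:
  user  duration_plus_10  shifted
1  Cal              1129     1131
0  Ben              1127     1129
So sum() = 2260.

2260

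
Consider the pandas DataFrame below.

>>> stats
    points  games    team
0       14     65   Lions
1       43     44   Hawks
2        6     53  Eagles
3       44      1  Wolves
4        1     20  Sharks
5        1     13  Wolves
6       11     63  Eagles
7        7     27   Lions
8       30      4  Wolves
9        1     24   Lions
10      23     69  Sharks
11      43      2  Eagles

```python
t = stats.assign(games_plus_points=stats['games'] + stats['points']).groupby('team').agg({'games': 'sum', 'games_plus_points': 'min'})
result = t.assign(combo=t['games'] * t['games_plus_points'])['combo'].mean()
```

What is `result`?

2831.8

add column games_plus_points = stats['games'] + stats['points']:
    points  games    team  games_plus_points
0       14     65   Lions                 79
1       43     44   Hawks                 87
2        6     53  Eagles                 59
3       44      1  Wolves                 45
4        1     20  Sharks                 21
5        1     13  Wolves                 14
6       11     63  Eagles                 74
7        7     27   Lions                 34
8       30      4  Wolves                 34
9        1     24   Lions                 25
10      23     69  Sharks                 92
11      43      2  Eagles                 45
group by team: sum(games), min(games_plus_points):
        games  games_plus_points
team                            
Eagles    118                 45
Hawks      44                 87
Lions     116                 25
Sharks     89                 21
Wolves     18                 14
add column combo = t['games'] * t['games_plus_points']:
        games  games_plus_points  combo
team                                   
Eagles    118                 45   5310
Hawks      44                 87   3828
Lions     116                 25   2900
Sharks     89                 21   1869
Wolves     18                 14    252
Finally, mean of column 'combo' = 2831.8.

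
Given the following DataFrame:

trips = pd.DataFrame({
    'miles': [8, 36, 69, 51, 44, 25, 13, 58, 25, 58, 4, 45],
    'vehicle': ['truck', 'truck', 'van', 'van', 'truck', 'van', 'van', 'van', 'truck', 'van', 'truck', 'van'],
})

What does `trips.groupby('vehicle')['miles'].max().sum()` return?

113

group by vehicle, max of miles:
vehicle
truck    44
van      69
Name: miles, dtype: int64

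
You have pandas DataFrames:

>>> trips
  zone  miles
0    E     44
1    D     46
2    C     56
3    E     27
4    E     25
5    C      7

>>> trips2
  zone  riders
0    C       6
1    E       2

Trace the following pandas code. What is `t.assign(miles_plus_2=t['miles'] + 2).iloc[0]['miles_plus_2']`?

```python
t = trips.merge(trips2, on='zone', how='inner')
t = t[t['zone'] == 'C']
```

58

merge on 'zone' (how='inner') → 5 rows:
  zone  miles  riders
0    E     44       2
1    C     56       6
2    E     27       2
3    E     25       2
4    C      7       6
filter rows where zone == 'C':
  zone  miles  riders
1    C     56       6
4    C      7       6
add column miles_plus_2 = t['miles'] + 2:
  zone  miles  riders  miles_plus_2
1    C     56       6            58
4    C      7       6             9
So iloc[0]['miles_plus_2'] = 58.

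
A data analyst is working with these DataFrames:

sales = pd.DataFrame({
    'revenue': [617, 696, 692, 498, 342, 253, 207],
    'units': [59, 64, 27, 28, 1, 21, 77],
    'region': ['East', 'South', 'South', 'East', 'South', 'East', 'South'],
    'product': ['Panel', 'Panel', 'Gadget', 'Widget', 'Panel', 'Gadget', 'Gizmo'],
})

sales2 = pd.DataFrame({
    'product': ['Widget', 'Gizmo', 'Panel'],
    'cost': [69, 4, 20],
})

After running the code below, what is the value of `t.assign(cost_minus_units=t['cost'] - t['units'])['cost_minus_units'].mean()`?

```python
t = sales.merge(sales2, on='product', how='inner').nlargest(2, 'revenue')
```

-41.5

merge on 'product' (how='inner') → 5 rows:
   revenue  units region product  cost
0      617     59   East   Panel    20
1      696     64  South   Panel    20
2      498     28   East  Widget    69
3      342      1  South   Panel    20
4      207     77  South   Gizmo     4
take 2 rows with largest revenue:
   revenue  units region product  cost
1      696     64  South   Panel    20
0      617     59   East   Panel    20
add column cost_minus_units = t['cost'] - t['units']:
   revenue  units region product  cost  cost_minus_units
1      696     64  South   Panel    20               -44
0      617     59   East   Panel    20               -39
Reading off the mean of column 'cost_minus_units', we get -41.5.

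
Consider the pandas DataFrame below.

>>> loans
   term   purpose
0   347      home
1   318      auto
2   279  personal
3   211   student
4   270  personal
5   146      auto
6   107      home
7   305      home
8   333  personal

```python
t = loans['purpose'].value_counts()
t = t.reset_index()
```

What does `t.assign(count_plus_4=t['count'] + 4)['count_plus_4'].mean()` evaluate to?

6.25

value_counts of purpose:
purpose
home        3
personal    3
auto        2
student     1
Name: count, dtype: int64
reset_index():
    purpose  count
0      home      3
1  personal      3
2      auto      2
3   student      1
add column count_plus_4 = t['count'] + 4:
    purpose  count  count_plus_4
0      home      3             7
1  personal      3             7
2      auto      2             6
3   student      1             5
Reading off the mean of column 'count_plus_4', we get 6.25.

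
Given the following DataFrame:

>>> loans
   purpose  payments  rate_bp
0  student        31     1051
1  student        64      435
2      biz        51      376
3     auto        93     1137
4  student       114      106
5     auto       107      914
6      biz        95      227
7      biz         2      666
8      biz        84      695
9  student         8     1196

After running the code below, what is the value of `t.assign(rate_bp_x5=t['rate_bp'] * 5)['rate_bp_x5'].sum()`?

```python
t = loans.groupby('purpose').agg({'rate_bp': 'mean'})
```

group by purpose, mean of rate_bp:
         rate_bp
purpose         
auto      1025.5
biz        491.0
student    697.0
add column rate_bp_x5 = t['rate_bp'] * 5:
         rate_bp  rate_bp_x5
purpose                     
auto      1025.5      5127.5
biz        491.0      2455.0
student    697.0      3485.0
Hence 11067.5.

11067.5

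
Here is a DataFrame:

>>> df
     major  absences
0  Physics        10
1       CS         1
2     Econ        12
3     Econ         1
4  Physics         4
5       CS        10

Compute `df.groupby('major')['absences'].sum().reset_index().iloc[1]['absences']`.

13

group by major, sum of absences:
major
CS         11
Econ       13
Physics    14
Name: absences, dtype: int64
reset_index():
     major  absences
0       CS        11
1     Econ        13
2  Physics        14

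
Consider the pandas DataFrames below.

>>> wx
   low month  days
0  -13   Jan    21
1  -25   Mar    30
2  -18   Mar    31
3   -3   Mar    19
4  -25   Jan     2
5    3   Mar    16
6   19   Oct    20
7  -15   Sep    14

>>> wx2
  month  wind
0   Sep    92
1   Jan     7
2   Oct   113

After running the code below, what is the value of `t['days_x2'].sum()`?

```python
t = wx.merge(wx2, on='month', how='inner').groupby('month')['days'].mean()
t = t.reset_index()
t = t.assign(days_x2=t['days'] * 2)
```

merge on 'month' (how='inner') → 4 rows:
   low month  days  wind
0  -13   Jan    21     7
1  -25   Jan     2     7
2   19   Oct    20   113
3  -15   Sep    14    92
group by month, mean of days:
month
Jan    11.5
Oct    20.0
Sep    14.0
Name: days, dtype: float64
reset_index():
  month  days
0   Jan  11.5
1   Oct  20.0
2   Sep  14.0
add column days_x2 = t['days'] * 2:
  month  days  days_x2
0   Jan  11.5     23.0
1   Oct  20.0     40.0
2   Sep  14.0     28.0
Hence 91.0.

91.0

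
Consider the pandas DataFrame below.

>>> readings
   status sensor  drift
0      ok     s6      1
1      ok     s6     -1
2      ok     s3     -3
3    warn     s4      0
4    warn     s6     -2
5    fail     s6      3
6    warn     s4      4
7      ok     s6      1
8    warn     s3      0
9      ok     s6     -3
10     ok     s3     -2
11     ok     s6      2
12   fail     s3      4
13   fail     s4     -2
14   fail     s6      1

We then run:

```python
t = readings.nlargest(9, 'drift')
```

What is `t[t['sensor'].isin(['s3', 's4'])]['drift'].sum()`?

take 9 rows with largest drift:
   status sensor  drift
6    warn     s4      4
12   fail     s3      4
5    fail     s6      3
11     ok     s6      2
0      ok     s6      1
7      ok     s6      1
14   fail     s6      1
3    warn     s4      0
8    warn     s3      0
filter rows where sensor in ['s3', 's4']:
   status sensor  drift
6    warn     s4      4
12   fail     s3      4
3    warn     s4      0
8    warn     s3      0
Then the sum of column 'drift': 8

8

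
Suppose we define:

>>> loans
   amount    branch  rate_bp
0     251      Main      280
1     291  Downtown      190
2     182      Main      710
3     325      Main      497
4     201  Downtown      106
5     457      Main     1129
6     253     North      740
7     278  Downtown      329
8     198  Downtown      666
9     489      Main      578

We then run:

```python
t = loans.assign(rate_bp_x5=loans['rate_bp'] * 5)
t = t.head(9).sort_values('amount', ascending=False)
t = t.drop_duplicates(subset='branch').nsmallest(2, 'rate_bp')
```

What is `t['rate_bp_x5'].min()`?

add column rate_bp_x5 = loans['rate_bp'] * 5:
   amount    branch  rate_bp  rate_bp_x5
0     251      Main      280        1400
1     291  Downtown      190         950
2     182      Main      710        3550
3     325      Main      497        2485
4     201  Downtown      106         530
5     457      Main     1129        5645
6     253     North      740        3700
7     278  Downtown      329        1645
8     198  Downtown      666        3330
9     489      Main      578        2890
take first 9 rows:
   amount    branch  rate_bp  rate_bp_x5
0     251      Main      280        1400
1     291  Downtown      190         950
2     182      Main      710        3550
3     325      Main      497        2485
4     201  Downtown      106         530
5     457      Main     1129        5645
6     253     North      740        3700
7     278  Downtown      329        1645
8     198  Downtown      666        3330
sort by amount descending:
   amount    branch  rate_bp  rate_bp_x5
5     457      Main     1129        5645
3     325      Main      497        2485
1     291  Downtown      190         950
7     278  Downtown      329        1645
6     253     North      740        3700
0     251      Main      280        1400
4     201  Downtown      106         530
8     198  Downtown      666        3330
2     182      Main      710        3550
drop duplicate branch (keep=first):
   amount    branch  rate_bp  rate_bp_x5
5     457      Main     1129        5645
1     291  Downtown      190         950
6     253     North      740        3700
take 2 rows with smallest rate_bp:
   amount    branch  rate_bp  rate_bp_x5
1     291  Downtown      190         950
6     253     North      740        3700

950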